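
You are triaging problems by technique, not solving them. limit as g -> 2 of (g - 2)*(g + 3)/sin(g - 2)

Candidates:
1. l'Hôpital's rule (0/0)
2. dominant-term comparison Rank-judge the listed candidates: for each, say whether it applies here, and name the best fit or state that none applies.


Verdict: l'Hôpital's rule (0/0) — both numerator and denominator vanish at 2: the genuine 0/0 indeterminate that l'Hôpital exists for. Known elementary limits would finish this too — the rule just bypasses the case analysis.
- l'Hôpital's rule (0/0): yes — fits the structure here.
- dominant-term comparison — this limit is not decided by comparing leading-term growth at infinity.


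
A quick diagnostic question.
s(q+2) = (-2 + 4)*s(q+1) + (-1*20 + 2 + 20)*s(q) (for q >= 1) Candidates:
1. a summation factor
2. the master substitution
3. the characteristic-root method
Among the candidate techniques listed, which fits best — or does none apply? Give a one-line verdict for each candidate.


Verdict: the characteristic-root method — try a geometric ansatz r^q: constant coefficients turn the recurrence into one polynomial equation in r.
- a summation factor — a summation factor telescopes one-step recursions; this one carries higher-order memory.
- the master substitution: the recursive argument is a shift of the index, not a fixed fraction of it.
- the characteristic-root method — yes — fits the structure here.


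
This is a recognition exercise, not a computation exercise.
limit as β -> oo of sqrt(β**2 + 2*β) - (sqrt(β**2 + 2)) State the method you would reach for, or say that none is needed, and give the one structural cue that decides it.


Method: conjugate multiplication — sqrt(β**2 + 2*β) and sqrt(β**2 + 2) both blow up, but their difference is tame once the conjugate rationalizes it.


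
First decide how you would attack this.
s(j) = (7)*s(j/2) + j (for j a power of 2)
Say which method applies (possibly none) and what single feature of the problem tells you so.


Verdict: the master substitution — a divide-and-conquer shape: argument j/2, so change variables with j = 2^m and solve the linear version.


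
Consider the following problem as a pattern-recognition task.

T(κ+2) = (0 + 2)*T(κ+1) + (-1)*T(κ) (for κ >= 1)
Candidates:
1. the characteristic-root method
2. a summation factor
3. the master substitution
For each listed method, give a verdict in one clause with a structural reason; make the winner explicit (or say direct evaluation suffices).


Verdict: the characteristic-root method — fixed numeric weights on consecutive terms and no forcing term added: the root method in its home territory.
- the characteristic-root method — yes — fits the structure here.
- a summation factor: the recurrence reaches back more than one step, outside the first-order family a summation factor normalizes.
- the master substitution — this is shift-type recursion, outside the divide-and-conquer template.


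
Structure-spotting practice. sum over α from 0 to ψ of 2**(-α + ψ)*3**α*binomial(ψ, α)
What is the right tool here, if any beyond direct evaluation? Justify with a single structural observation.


Best approach: the binomial theorem — the binomial coefficients weight matched powers of 3 and 2, which is exactly the expansion of a binomial power.


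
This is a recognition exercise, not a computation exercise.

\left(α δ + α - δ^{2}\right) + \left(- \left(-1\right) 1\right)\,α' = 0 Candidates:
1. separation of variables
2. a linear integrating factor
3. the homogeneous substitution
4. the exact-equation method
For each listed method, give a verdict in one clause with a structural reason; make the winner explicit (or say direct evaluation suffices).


Diagnosis: a linear integrating factor — linear in the unknown with genuine forcing: multiply through by the exponential of the integrated coefficient and the left side closes into one derivative.
- separation of variables — no division isolates the independent variable from the unknown.
- a linear integrating factor: applies; the problem has the shape this method handles.
- the homogeneous substitution: the ratio substitution does not collapse this equation.
- the exact-equation method — the mixed partial derivatives differ, so the left side is not a total differential.


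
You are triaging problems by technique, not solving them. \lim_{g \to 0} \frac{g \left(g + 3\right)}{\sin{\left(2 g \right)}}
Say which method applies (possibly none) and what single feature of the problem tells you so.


Diagnosis: l'Hôpital's rule (0/0) — the 0/0 form at 0 is the signature situation for l'Hôpital's rule. One could equally expand both pieces locally and compare leading terms; the rule does that in one stroke.


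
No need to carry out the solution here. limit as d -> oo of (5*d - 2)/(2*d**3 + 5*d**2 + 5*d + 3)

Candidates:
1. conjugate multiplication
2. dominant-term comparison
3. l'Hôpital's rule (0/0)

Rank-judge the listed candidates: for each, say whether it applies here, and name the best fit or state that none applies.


Diagnosis: dominant-term comparison — growth-rate triage: the leading powers of d decide the limit, everything else is noise.
- conjugate multiplication: multiplying by a conjugate would not remove any indeterminacy here.
- dominant-term comparison: applies; the problem has the shape this method handles.
- l'Hôpital's rule (0/0) — viewed as a single quotient this runs to ∞/∞, not the 0/0 clash this candidate addresses; an at-infinity variant of the rule would resolve it, but comparing leading growth reads the answer without differentiating.


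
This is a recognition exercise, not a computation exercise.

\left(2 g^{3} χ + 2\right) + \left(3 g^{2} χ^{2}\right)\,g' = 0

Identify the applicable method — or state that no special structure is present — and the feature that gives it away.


Verdict: the exact-equation method — this form is already the differential of something: the matching mixed partials of 2 g^{3} χ + 2 and 3 g^{2} χ^{2} prove it.


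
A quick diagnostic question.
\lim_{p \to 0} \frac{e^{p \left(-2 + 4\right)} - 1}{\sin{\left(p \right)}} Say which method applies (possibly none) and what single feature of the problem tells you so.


Method: l'Hôpital's rule (0/0) — numerator and denominator both vanish at 0 — a genuine 0/0 form, which is exactly when l'Hôpital applies. The standard small-argument limits would also carry it; the rule is the systematic route.


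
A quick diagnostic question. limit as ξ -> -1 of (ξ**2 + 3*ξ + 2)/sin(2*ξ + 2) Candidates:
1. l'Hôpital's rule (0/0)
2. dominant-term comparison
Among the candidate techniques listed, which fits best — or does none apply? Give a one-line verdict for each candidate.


Best approach: l'Hôpital's rule (0/0) — plug in -1: top and bottom both hit zero, so differentiate each and retry. A first-order expansion at the point is an equally standard path; the rule packages it.
- l'Hôpital's rule (0/0): applicable, and directly so.
- dominant-term comparison — leading-power comparison does not apply to this form.


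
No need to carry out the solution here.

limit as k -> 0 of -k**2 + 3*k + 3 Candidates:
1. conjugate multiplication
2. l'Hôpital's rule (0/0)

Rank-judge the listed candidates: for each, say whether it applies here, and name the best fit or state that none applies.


Diagnosis: no special technique — the expression is continuous at 0 — substitute and evaluate; no indeterminate form appears.
- conjugate multiplication — multiplying by a conjugate would not remove any indeterminacy here.
- l'Hôpital's rule (0/0) — substituting the point produces a determinate value, not a 0 over 0 clash.


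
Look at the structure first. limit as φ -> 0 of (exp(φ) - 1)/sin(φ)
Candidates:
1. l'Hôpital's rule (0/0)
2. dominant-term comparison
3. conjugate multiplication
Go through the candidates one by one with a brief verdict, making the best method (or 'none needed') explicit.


Method: l'Hôpital's rule (0/0) — substituting 0 gives 0 over 0; differentiate top and bottom once and re-evaluate. The standard small-argument limits would also carry it; the rule is the systematic route.
- l'Hôpital's rule (0/0): applies; the problem has the shape this method handles.
- dominant-term comparison — this is not a rational comparison of growth rates at infinity.
- conjugate multiplication — rationalization has no target — no divergent radical difference appears.


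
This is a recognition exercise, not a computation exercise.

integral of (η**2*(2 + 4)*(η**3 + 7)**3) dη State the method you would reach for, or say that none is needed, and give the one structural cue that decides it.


Verdict: u-substitution — collected, the integrand has one factor that is, up to a constant, the derivative of an inner expression the rest depends on — substitute for that inner expression. One could also expand and integrate term by term; the substitution is strictly more direct.


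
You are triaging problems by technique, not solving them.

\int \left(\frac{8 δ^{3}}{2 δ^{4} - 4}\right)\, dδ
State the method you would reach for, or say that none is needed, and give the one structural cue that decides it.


Method: u-substitution — spotting that 8 δ^{3} is a constant multiple of the derivative of 2 δ^{4} - 4 is the key observation — substitute u = 2 δ^{4} - 4 and the integral becomes one-dimensional in u.


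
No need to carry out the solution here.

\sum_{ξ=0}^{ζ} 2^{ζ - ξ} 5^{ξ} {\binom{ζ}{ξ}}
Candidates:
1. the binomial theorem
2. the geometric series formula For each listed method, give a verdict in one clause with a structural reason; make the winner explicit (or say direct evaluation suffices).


Method: the binomial theorem — binomial coefficients against complementary powers of 5 and 2: recognize the binomial expansion and resum.
- the binomial theorem — applies; the problem has the shape this method handles.
- the geometric series formula: consecutive terms are not related by a fixed multiplier.


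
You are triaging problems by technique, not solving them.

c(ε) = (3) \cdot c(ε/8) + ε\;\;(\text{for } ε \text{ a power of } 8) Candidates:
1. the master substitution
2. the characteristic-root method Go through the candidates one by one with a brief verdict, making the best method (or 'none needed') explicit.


Technique: the master substitution — treat m = log base 8 of ε as the new clock: one recursion step advances m by one while ε scales by 8.
- the master substitution — yes — fits the structure here.
- the characteristic-root method: the recursion divides its index rather than shifting it — outside the constant-shift family the root method covers.


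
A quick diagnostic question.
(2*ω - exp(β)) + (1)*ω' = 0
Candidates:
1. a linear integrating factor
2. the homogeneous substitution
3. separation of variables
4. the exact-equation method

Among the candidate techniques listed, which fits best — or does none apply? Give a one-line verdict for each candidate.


Diagnosis: a linear integrating factor — linear in the unknown with genuine forcing: multiply through by the exponential of the integrated coefficient and the left side closes into one derivative.
- a linear integrating factor — yes — fits the structure here.
- the homogeneous substitution: the ratio substitution does not collapse this equation.
- separation of variables: no division isolates the independent variable from the unknown.
- the exact-equation method: no potential function has this form as its differential, as written.


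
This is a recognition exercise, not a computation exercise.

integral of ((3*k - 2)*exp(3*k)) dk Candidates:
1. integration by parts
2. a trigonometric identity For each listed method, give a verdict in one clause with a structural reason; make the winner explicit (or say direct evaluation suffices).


Technique: integration by parts — 3*k - 2 dies after finitely many derivatives while exp(3*k) cycles under integration — the tabular/parts setup.
- integration by parts: yes, a natural case for it.
- a trigonometric identity — no sine or cosine appears, so there is nothing for a trigonometric identity to act on.


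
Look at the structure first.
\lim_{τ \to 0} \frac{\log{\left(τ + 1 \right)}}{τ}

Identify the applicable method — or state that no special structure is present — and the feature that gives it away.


Method: l'Hôpital's rule (0/0) — numerator and denominator both vanish at 0 — a genuine 0/0 form, which is exactly when l'Hôpital applies. A local series expansion at the point resolves it as well; the rule is the packaged version of that step.


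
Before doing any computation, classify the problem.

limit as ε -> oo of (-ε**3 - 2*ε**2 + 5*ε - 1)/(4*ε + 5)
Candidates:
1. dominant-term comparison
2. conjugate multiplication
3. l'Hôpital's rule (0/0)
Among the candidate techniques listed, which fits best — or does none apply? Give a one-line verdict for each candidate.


Verdict: dominant-term comparison — at large ε only the top-degree terms survive; compare the leading terms and the limit falls out.
- dominant-term comparison: yes — fits the structure here.
- conjugate multiplication — there is no infinity-minus-infinity radical difference to rationalize.
- l'Hôpital's rule (0/0) — no 0/0 form appears: written as one quotient, top and bottom both grow without bound, and the ratio is decided by their leading terms.


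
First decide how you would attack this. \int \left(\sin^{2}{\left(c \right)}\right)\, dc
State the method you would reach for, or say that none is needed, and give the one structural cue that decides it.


Method: a trigonometric identity — the exponent on \sin^{2}{\left(c \right)} is even — the power-reduction identity is the standard preprocessing step.


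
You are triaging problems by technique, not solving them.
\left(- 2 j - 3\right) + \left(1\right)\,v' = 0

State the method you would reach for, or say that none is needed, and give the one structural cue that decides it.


Best approach: no special technique — the slope is a pure function of j; integrate both sides and be done.


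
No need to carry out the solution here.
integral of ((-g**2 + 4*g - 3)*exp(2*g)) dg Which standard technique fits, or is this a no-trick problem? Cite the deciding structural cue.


Diagnosis: integration by parts — a polynomial factor -g**2 + 4*g - 3 multiplies exp(2*g); differentiating -g**2 + 4*g - 3 lowers its degree while exp(2*g) integrates cleanly, so parts wins.


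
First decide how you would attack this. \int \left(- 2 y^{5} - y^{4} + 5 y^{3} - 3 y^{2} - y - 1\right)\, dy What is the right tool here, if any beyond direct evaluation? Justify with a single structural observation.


Best approach: no special technique — every term is a constant multiple of a power of y; term-wise power-rule integration needs no preliminary transformation.


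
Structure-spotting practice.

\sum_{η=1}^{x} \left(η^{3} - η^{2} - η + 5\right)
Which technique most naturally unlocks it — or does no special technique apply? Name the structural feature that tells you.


Verdict: no special technique — every summand is a constant multiple of a power of η — apply the standard power-sum identities one degree at a time.


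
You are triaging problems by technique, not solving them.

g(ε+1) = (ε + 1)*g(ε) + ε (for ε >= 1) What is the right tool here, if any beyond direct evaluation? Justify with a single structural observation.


Verdict: a summation factor — first-order linear but the coefficient ε + 1 moves with the index — divide by the cumulative product and telescope.


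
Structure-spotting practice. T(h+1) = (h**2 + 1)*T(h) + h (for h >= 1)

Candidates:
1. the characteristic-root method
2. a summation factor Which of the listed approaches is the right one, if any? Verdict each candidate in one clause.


Diagnosis: a summation factor — with the index-dependent coefficient h**2 + 1, dividing by the cumulative product turns the left side into a pure difference.
- the characteristic-root method — an index-dependent weight blocks the pure exponential ansatz.
- a summation factor — a fit — the right tool for this form.


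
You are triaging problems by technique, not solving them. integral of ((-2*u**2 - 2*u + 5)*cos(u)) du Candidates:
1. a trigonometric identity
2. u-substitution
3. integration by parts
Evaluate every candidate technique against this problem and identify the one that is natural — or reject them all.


Diagnosis: integration by parts — a polynomial -2*u**2 - 2*u + 5 against the kernel cos(u) is the signature bounded-ladder case for integration by parts.
- a trigonometric identity — the trigonometric factor has no even power to reduce and no cross-frequency product to convert — the standard power-reduction and product-to-sum identities do not engage it.
- u-substitution — no subexpression of the integrand pairs with its own derivative as a factor — individual terms may offer their own substitutions, but any change of variable covering the whole integral would have to be constructed from outside the expression.
- integration by parts: yes — fits the structure here.


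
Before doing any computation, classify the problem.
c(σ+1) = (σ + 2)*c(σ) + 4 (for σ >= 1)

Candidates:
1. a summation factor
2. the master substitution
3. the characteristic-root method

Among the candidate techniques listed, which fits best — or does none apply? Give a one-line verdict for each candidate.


Diagnosis: a summation factor — because the multiplier σ + 2 is index-dependent, divide through by its running product and sum the resulting differences.
- a summation factor — yes — fits the structure here.
- the master substitution — the recursion steps by a constant offset, so exponential reindexing is pointless.
- the characteristic-root method — the coefficients change with the index, which the root method cannot absorb.


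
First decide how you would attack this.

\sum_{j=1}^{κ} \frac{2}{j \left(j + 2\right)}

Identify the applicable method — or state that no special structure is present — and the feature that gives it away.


Diagnosis: telescoping — split \frac{2}{j \left(j + 2\right)} by partial fractions and the pieces are one function at shifted arguments — interior terms cancel.


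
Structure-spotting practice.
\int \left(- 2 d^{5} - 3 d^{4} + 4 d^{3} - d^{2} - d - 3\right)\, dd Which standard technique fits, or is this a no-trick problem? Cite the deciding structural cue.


Technique: no special technique — scan for structure and find none: constant multiples of powers of d, integrate directly.


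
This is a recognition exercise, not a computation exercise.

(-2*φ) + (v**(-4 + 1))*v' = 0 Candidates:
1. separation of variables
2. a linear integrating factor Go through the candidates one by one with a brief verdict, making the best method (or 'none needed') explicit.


Technique: separation of variables — separating collects all v-dependence with the derivative and leaves all φ-dependence opposite: variables separate.
- separation of variables: yes, a natural case for it.
- a linear integrating factor — a nonlinear term in the unknown puts this outside the integrating-factor template.


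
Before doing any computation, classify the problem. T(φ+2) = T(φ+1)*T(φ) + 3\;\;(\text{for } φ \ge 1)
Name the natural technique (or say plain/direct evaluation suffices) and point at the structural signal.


Technique: no special technique — nonlinear feedback in the recursion rules out every root- or factor-based technique.


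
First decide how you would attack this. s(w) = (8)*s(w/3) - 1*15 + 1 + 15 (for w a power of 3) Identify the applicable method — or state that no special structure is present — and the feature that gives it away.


Diagnosis: the master substitution — the index is divided (w/3), not shifted — substitute w = 3^m to straighten it into a shift recurrence.


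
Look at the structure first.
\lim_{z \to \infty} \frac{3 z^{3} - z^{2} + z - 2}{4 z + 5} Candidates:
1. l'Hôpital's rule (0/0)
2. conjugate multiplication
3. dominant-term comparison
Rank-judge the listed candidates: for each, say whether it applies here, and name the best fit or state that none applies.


Diagnosis: dominant-term comparison — at large z only the top-degree terms survive; compare the leading terms and the limit falls out.
- l'Hôpital's rule (0/0) — as a single quotient the expression runs to ∞/∞ at the limit point — an at-infinity form of the rule would apply, though the leading-growth comparison is the direct reading.
- conjugate multiplication: no divergent radical difference is present for a conjugate pair to cancel.
- dominant-term comparison: yes — fits the structure here.


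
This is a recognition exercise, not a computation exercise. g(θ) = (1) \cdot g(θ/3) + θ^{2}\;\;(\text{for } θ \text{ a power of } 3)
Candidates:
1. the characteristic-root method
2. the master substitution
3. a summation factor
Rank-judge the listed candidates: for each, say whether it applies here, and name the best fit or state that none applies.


Diagnosis: the master substitution — the argument shrinks by the factor 3, so measure the index on a logarithmic scale and the recursion becomes a shift.
- the characteristic-root method — the recursion divides its index rather than shifting it — outside the constant-shift family the root method covers.
- the master substitution: yes — fits the structure here.
- a summation factor: the recursion divides its index rather than shifting it — there is no previous-term chain for a summation factor to telescope.


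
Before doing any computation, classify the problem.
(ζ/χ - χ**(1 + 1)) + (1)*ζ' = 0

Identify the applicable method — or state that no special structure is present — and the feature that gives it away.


Verdict: a linear integrating factor — the unknown enters only to the first power against a nonzero forcing term — the integrating-factor template applies directly.


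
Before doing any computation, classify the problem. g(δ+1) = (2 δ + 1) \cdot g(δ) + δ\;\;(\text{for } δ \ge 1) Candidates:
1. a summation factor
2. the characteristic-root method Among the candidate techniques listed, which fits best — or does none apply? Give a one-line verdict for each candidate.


Best approach: a summation factor — first-order, linear, moving coefficient 2 δ + 1: the discrete analogue of an integrating factor handles it.
- a summation factor: yes — fits the structure here.
- the characteristic-root method — the coefficients vary with the index, breaking the constant-coefficient structure the method needs.


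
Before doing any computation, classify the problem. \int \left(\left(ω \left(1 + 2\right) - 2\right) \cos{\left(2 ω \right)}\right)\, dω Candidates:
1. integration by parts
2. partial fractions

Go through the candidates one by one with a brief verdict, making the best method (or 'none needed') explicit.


Diagnosis: integration by parts — (ω \left(1 + 2\right) - 2) dies after finitely many derivatives while \cos{\left(2 ω \right)} cycles under integration — the tabular/parts setup.
- integration by parts — applicable, and directly so.
- partial fractions — there is no rational-function structure to decompose.


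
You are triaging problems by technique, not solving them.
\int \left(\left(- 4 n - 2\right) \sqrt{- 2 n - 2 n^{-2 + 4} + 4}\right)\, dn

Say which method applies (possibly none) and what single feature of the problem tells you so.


Best approach: u-substitution — collected, the integrand has one factor that is, up to a constant, the derivative of an inner expression the rest depends on — substitute for that inner expression.


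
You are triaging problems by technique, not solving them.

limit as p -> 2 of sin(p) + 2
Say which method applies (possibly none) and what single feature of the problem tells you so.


Best approach: no special technique — the expression is continuous at the evaluation point — substitute directly; no indeterminate form appears.


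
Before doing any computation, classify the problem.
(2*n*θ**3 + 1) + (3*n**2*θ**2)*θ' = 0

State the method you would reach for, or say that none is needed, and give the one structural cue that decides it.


Best approach: the exact-equation method — the cross partial derivatives of 2*n*θ**3 + 1 and 3*n**2*θ**2 agree, so the left side is the total differential of one potential in n and θ.


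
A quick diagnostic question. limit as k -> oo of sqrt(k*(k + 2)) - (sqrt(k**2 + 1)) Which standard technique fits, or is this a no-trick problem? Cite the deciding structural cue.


Best approach: conjugate multiplication — neither sqrt(k*(k + 2)) nor sqrt(k**2 + 1) converges alone, so rewrite their difference as a conjugate-rationalized quotient first.


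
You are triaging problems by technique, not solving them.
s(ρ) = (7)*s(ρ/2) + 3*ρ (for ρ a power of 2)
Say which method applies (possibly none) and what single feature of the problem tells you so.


Technique: the master substitution — the argument contracts 2-fold per step: reindex ρ exponentially and solve the linear recurrence in the new index.


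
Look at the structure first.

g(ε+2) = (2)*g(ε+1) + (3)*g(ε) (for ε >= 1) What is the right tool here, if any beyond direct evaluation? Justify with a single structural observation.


Best approach: the characteristic-root method — try a geometric ansatz r^ε: constant coefficients turn the recurrence into one polynomial equation in r.


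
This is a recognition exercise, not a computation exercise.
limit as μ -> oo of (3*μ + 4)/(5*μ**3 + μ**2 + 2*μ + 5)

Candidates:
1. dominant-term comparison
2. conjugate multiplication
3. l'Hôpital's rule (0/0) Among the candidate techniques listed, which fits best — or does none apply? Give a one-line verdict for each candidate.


Best approach: dominant-term comparison — divide by the highest power of μ present: lower-order terms vanish and the dominant ratio remains.
- dominant-term comparison: applies; the problem has the shape this method handles.
- conjugate multiplication — there are no radicals in tension whose conjugate would simplify matters.
- l'Hôpital's rule (0/0): viewed as a single quotient this runs to ∞/∞, not the 0/0 clash this candidate addresses; an at-infinity variant of the rule would resolve it, but comparing leading growth reads the answer without differentiating.


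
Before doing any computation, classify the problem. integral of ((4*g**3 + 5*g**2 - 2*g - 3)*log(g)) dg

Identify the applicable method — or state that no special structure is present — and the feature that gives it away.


Verdict: integration by parts — log(g) blocks direct integration but differentiates to something rational — parts with the polynomial factor 4*g**3 + 5*g**2 - 2*g - 3 as dv.


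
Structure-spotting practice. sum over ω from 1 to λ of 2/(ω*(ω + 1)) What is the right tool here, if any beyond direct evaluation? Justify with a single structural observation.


Diagnosis: telescoping — integer-spaced poles in 2/(ω*(ω + 1)) are the telescoping signature in disguise.


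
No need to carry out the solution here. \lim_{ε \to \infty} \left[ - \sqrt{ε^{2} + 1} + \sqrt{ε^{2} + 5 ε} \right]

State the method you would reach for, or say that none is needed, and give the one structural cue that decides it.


Diagnosis: conjugate multiplication — neither \sqrt{ε^{2} + 5 ε} nor \sqrt{ε^{2} + 1} converges alone, so rewrite their difference as a conjugate-rationalized quotient first.


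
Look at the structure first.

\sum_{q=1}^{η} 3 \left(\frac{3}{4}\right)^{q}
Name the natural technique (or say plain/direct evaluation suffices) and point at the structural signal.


Verdict: the geometric series formula — each term is \frac{3}{4} times the previous one, so the geometric-series formula applies directly.


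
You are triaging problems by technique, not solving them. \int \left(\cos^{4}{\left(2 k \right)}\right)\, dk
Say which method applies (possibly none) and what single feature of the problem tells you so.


Technique: a trigonometric identity — the exponent on \cos^{4}{\left(2 k \right)} is even — the power-reduction identity is the standard preprocessing step.


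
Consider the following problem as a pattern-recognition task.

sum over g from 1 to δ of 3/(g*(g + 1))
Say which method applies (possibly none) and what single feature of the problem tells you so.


Best approach: telescoping — integer-spaced poles in 3/(g*(g + 1)) are the telescoping signature in disguise.


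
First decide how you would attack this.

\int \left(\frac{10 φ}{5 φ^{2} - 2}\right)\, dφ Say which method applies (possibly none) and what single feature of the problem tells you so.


Verdict: u-substitution — structure check: outer function, inner expression 5 φ^{2} - 2, inner derivative as a factor — the classic u = 5 φ^{2} - 2 pattern.


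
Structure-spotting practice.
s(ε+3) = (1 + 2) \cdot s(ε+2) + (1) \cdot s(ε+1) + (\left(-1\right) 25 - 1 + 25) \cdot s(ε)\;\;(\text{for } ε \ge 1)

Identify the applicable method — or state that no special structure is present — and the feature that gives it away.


Best approach: the characteristic-root method — because shifting ε leaves the equation's coefficients unchanged, exponential trials reduce it to algebra.


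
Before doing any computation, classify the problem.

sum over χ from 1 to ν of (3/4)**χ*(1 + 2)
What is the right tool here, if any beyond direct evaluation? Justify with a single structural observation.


Verdict: the geometric series formula — consecutive terms stand in a fixed index-free ratio — the geometric sum formula closes it.


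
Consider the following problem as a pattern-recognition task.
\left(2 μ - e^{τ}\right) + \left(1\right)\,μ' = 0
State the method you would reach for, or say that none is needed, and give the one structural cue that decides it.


Method: a linear integrating factor — linear in the unknown with genuine forcing: multiply through by the exponential of the integrated coefficient and the left side closes into one derivative.


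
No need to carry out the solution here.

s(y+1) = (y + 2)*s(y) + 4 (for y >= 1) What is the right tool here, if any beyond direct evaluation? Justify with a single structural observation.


Method: a summation factor — the coefficient y + 2 drifts with the index, so no fixed root exists; normalizing by the cumulative product telescopes it.


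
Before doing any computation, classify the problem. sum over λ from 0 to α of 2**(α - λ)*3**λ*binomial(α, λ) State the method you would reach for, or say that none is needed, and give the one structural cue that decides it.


Diagnosis: the binomial theorem — binomial(α, λ) weighting matched powers of 3 and 2 is the expanded form of (3 + 2)^α — fold it back up.


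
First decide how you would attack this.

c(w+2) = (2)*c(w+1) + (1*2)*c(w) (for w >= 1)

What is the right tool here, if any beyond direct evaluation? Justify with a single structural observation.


Method: the characteristic-root method — because shifting w leaves the equation's coefficients unchanged, exponential trials reduce it to algebra.


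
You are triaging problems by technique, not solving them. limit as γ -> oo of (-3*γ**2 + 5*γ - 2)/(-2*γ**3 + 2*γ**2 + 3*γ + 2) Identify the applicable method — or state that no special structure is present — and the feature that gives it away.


Technique: dominant-term comparison — divide by the highest power of γ present: lower-order terms vanish and the dominant ratio remains. As a single quotient, the ∞/∞ shape would yield to repeated differentiation as well — the growth comparison gets there in one look.


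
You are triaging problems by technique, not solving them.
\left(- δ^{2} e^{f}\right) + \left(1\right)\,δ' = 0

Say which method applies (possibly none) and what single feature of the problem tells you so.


Verdict: separation of variables — one side of the product carries the independent variable, the other the unknown — the textbook separation shape.


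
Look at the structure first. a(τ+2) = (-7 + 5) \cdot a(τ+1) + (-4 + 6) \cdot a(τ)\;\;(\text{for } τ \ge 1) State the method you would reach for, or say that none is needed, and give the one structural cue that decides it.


Diagnosis: the characteristic-root method — fixed numeric weights on consecutive terms and no forcing term added: the root method in its home territory.


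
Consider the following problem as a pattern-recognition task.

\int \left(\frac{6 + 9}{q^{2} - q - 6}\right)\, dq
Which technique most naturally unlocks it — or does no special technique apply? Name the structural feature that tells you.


Verdict: partial fractions — break q^{2} - q - 6 into its roots and the integral splits into logarithm-sized bites.


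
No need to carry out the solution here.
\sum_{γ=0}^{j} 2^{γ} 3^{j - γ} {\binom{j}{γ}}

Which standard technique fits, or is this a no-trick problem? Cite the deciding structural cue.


Technique: the binomial theorem — the summand is term γ of a binomial expansion in 2 and 3; the whole sum is a single power.


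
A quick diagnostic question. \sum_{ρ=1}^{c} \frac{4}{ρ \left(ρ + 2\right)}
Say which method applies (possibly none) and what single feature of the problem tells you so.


Best approach: telescoping — the summand \frac{4}{ρ \left(ρ + 2\right)} decomposes into fractions whose poles differ by an integer shift — the series collapses.


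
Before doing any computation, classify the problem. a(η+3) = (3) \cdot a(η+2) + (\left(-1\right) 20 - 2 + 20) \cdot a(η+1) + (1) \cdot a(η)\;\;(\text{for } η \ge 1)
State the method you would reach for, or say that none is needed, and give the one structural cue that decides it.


Best approach: the characteristic-root method — the recurrence treats every index alike (constant coefficients, no forcing) — precisely the regime where r^η trials close it.


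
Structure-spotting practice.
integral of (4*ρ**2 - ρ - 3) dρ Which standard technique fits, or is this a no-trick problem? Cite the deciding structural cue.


Best approach: no special technique — every term is a constant multiple of a power of ρ; term-wise power-rule integration needs no preliminary transformation.


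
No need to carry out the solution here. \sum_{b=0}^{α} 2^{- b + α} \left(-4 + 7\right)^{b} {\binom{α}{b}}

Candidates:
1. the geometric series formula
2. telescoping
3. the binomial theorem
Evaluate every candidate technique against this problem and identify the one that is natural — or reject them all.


Technique: the binomial theorem — {\binom{α}{b}} weighting matched powers of (-4 + 7) and 2 is the expanded form of ((-4 + 7) + 2)^α — fold it back up.
- the geometric series formula: the term-to-term ratio changes with the index, so the geometric formula cannot close it.
- telescoping — the summand is not presented as a shifted difference — a telescoping rewrite may exist, but the displayed structure does not offer one.
- the binomial theorem — yes, a natural case for it.


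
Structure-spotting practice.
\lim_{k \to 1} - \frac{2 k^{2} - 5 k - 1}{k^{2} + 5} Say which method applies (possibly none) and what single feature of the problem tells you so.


Diagnosis: no special technique — no denominator vanishes and nothing blows up at 1: direct substitution is the whole computation.


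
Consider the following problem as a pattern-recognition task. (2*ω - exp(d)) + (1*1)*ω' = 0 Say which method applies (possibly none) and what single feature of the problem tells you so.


Verdict: a linear integrating factor — first power of ω, nonzero forcing: the integrating-factor recipe applies verbatim with p = 2.


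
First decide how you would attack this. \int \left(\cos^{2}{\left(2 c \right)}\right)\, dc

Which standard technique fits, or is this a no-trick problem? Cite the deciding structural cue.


Diagnosis: a trigonometric identity — the even exponent on \cos^{2}{\left(2 c \right)} signals one move: rewrite via cos of the doubled angle.


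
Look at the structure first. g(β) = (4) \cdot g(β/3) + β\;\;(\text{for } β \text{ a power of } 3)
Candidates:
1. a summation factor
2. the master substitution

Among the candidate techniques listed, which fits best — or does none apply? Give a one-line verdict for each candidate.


Best approach: the master substitution — the argument contracts 3-fold per step: reindex β exponentially and solve the linear recurrence in the new index.
- a summation factor: a divided-index call is outside the fixed-shift first-order family a summation factor normalizes.
- the master substitution — applies; the problem has the shape this method handles.


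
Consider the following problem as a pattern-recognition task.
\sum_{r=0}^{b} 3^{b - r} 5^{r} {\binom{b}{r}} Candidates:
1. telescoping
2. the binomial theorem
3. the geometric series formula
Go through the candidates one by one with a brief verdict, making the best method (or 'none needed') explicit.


Verdict: the binomial theorem — {\binom{b}{r}} weighting matched powers of 5 and 3 is the expanded form of (5 + 3)^b — fold it back up.
- telescoping — as presented, consecutive terms share no shifted copy to cancel against — no rewrite is on display to change that.
- the binomial theorem — applicable, and directly so.
- the geometric series formula: no single multiplier carries one term to the next throughout the sum.


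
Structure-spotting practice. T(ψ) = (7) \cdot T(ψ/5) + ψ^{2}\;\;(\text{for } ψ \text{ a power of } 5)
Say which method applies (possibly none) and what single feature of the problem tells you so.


Verdict: the master substitution — treat m = log base 5 of ψ as the new clock: one recursion step advances m by one while ψ scales by 5.


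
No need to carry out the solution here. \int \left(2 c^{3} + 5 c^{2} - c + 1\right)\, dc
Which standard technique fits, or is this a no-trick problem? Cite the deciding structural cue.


Method: no special technique — nothing composite, nothing rational, nothing trigonometric — each constant-multiple power of c integrates by the power rule alone.


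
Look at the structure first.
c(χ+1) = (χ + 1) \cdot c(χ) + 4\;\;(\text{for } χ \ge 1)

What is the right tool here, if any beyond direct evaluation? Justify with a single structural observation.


Verdict: a summation factor — first-order, linear, moving coefficient χ + 1: the discrete analogue of an integrating factor handles it.


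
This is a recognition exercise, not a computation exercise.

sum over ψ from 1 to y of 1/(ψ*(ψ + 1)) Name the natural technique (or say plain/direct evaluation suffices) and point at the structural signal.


Diagnosis: telescoping — the denominator's roots in 1/(ψ*(ψ + 1)) sit an integer apart: decomposition produces a self-cancelling chain.


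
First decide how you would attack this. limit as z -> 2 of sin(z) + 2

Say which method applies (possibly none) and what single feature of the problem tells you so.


Verdict: no special technique — no vanishing denominator and no indeterminate clash at the point — evaluation is immediate.


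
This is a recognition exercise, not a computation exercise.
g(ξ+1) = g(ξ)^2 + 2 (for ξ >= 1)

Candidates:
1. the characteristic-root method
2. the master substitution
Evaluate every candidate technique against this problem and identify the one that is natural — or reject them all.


Method: no special technique — nonlinear feedback in the recursion rules out every root- or factor-based technique.
- the characteristic-root method — the recursion is nonlinear in the sequence values, so no linear-modes ansatz applies.
- the master substitution: the recursion shifts the index rather than dividing it.
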